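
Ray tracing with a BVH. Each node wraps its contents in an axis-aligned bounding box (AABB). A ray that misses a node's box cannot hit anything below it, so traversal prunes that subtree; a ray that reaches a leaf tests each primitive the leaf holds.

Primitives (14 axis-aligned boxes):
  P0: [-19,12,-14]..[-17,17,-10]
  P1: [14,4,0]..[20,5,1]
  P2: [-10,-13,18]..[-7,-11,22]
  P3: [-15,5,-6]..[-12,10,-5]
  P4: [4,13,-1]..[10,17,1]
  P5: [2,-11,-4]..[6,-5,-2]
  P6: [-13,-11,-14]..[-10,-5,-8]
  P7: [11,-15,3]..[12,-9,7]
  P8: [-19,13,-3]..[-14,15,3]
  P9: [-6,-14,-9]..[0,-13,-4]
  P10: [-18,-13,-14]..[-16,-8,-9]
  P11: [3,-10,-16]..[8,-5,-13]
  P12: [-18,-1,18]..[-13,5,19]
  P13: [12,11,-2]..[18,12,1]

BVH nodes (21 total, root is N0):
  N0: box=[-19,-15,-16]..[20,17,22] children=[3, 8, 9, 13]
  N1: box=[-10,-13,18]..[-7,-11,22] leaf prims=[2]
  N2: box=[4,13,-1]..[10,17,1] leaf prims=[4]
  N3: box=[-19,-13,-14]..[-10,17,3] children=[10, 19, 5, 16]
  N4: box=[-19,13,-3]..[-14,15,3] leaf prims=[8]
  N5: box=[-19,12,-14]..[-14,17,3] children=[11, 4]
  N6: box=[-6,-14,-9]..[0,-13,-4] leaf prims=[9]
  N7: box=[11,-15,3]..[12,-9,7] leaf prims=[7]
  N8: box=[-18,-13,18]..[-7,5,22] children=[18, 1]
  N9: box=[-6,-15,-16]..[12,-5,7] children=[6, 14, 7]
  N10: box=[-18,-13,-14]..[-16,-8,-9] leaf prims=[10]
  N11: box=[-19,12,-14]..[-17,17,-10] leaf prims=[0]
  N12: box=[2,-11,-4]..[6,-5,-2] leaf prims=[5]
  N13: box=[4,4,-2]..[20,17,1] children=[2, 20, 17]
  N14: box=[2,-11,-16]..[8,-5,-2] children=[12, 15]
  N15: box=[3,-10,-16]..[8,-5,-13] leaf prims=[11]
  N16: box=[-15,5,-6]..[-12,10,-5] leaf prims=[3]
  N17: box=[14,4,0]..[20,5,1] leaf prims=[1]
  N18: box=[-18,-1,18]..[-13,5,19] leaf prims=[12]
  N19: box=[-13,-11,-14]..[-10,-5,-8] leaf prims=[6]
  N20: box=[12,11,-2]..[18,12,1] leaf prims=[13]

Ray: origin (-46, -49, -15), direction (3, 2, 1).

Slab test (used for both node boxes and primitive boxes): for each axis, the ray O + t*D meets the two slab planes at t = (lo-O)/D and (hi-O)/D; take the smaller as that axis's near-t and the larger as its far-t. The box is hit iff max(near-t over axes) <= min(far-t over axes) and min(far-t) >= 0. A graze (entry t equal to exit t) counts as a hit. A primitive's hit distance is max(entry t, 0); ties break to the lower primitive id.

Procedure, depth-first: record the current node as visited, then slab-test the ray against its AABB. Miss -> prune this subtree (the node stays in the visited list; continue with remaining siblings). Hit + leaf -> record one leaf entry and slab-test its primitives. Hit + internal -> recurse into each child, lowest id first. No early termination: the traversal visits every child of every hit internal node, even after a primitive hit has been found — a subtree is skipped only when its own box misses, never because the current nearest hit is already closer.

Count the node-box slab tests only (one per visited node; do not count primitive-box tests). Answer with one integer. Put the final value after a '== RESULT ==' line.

Traverse from the root:
N0 x:[9,22] y:[17,33] z:[-1,37] -> hit [17,22], descend [3, 8, 9, 13]
  N3 x:[9,12] y:[18,33] z:[1,18] -> miss, prune
  N8 x:[28/3,13] y:[18,27] z:[33,37] -> miss, prune
  N9 x:[40/3,58/3] y:[17,22] z:[-1,22] -> hit [17,58/3], descend [6, 7, 14]
    N6 x:[40/3,46/3] y:[35/2,18] z:[6,11] -> miss, prune
    N7 x:[19,58/3] y:[17,20] z:[18,22] -> hit [19,58/3] leaf, test {P7@t=19}
    N14 x:[16,18] y:[19,22] z:[-1,13] -> miss, prune
  N13 x:[50/3,22] y:[53/2,33] z:[13,16] -> miss, prune

order=[0, 3, 8, 9, 6, 7, 14, 13]  |boxes|=8  |leaves|=1  hit=P7

== RESULT ==
8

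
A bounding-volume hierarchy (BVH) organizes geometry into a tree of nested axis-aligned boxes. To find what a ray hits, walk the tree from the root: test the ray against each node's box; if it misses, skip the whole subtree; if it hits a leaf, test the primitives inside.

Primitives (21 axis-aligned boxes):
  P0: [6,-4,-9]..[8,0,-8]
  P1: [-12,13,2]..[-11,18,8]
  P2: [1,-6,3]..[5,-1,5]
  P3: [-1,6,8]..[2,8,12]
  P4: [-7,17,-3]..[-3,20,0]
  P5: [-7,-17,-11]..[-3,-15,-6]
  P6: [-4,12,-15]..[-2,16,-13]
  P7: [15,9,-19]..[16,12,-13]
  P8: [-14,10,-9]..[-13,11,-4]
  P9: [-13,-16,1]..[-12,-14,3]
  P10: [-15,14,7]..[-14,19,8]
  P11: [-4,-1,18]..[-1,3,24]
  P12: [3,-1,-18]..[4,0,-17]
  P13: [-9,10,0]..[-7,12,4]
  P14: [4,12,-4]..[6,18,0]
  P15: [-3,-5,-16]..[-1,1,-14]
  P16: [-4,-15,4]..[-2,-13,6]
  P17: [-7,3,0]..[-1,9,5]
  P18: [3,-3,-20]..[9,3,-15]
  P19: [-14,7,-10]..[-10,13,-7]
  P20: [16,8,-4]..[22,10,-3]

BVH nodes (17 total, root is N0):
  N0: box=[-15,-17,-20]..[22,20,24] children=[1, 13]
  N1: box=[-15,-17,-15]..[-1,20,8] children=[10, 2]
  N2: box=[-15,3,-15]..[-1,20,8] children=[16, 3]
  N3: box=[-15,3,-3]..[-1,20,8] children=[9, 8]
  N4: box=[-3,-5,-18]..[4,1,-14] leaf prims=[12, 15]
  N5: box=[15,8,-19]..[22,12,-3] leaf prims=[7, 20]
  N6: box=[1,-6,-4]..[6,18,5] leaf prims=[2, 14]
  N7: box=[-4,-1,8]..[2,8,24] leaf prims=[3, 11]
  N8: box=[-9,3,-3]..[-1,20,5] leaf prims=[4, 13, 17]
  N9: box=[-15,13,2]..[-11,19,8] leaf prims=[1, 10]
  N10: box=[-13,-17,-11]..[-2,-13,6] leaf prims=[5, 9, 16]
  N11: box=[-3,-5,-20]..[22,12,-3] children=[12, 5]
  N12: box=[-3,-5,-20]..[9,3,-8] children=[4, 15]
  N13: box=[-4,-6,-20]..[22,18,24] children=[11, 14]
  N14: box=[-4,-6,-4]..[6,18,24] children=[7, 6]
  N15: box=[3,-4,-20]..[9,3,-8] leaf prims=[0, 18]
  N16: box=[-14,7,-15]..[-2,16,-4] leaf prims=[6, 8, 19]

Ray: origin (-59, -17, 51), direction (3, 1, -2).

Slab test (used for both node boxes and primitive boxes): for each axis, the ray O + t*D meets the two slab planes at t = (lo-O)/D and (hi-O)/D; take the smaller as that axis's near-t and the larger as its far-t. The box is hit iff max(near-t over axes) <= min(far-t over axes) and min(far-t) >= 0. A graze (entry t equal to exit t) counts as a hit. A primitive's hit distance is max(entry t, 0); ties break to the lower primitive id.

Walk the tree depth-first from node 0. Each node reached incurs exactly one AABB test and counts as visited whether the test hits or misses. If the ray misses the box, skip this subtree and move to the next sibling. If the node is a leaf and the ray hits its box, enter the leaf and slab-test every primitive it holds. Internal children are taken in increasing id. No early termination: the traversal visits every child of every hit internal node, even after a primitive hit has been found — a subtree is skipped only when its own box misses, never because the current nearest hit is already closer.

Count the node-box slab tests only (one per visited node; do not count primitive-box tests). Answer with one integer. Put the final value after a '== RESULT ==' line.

Trace the traversal:
N0 x:[44/3,27] y:[0,37] z:[27/2,71/2] -> hit [44/3,27], descend [1, 13]
  N1 x:[44/3,58/3] y:[0,37] z:[43/2,33] -> miss, prune
  N13 x:[55/3,27] y:[11,35] z:[27/2,71/2] -> hit [55/3,27], descend [11, 14]
    N11 x:[56/3,27] y:[12,29] z:[27,71/2] -> hit [27,27], descend [5, 12]
      N5 x:[74/3,27] y:[25,29] z:[27,35] -> hit [27,27] leaf, test {P7(miss), P20@t=27}
      N12 x:[56/3,68/3] y:[12,20] z:[59/2,71/2] -> miss, prune
    N14 x:[55/3,65/3] y:[11,35] z:[27/2,55/2] -> hit [55/3,65/3], descend [6, 7]
      N6 x:[20,65/3] y:[11,35] z:[23,55/2] -> miss, prune
      N7 x:[55/3,61/3] y:[16,25] z:[27/2,43/2] -> hit [55/3,61/3] leaf, test {P3(miss), P11(miss)}

order=[0, 1, 13, 11, 5, 12, 14, 6, 7]  |boxes|=9  |leaves|=2  hit=P20

== RESULT ==
9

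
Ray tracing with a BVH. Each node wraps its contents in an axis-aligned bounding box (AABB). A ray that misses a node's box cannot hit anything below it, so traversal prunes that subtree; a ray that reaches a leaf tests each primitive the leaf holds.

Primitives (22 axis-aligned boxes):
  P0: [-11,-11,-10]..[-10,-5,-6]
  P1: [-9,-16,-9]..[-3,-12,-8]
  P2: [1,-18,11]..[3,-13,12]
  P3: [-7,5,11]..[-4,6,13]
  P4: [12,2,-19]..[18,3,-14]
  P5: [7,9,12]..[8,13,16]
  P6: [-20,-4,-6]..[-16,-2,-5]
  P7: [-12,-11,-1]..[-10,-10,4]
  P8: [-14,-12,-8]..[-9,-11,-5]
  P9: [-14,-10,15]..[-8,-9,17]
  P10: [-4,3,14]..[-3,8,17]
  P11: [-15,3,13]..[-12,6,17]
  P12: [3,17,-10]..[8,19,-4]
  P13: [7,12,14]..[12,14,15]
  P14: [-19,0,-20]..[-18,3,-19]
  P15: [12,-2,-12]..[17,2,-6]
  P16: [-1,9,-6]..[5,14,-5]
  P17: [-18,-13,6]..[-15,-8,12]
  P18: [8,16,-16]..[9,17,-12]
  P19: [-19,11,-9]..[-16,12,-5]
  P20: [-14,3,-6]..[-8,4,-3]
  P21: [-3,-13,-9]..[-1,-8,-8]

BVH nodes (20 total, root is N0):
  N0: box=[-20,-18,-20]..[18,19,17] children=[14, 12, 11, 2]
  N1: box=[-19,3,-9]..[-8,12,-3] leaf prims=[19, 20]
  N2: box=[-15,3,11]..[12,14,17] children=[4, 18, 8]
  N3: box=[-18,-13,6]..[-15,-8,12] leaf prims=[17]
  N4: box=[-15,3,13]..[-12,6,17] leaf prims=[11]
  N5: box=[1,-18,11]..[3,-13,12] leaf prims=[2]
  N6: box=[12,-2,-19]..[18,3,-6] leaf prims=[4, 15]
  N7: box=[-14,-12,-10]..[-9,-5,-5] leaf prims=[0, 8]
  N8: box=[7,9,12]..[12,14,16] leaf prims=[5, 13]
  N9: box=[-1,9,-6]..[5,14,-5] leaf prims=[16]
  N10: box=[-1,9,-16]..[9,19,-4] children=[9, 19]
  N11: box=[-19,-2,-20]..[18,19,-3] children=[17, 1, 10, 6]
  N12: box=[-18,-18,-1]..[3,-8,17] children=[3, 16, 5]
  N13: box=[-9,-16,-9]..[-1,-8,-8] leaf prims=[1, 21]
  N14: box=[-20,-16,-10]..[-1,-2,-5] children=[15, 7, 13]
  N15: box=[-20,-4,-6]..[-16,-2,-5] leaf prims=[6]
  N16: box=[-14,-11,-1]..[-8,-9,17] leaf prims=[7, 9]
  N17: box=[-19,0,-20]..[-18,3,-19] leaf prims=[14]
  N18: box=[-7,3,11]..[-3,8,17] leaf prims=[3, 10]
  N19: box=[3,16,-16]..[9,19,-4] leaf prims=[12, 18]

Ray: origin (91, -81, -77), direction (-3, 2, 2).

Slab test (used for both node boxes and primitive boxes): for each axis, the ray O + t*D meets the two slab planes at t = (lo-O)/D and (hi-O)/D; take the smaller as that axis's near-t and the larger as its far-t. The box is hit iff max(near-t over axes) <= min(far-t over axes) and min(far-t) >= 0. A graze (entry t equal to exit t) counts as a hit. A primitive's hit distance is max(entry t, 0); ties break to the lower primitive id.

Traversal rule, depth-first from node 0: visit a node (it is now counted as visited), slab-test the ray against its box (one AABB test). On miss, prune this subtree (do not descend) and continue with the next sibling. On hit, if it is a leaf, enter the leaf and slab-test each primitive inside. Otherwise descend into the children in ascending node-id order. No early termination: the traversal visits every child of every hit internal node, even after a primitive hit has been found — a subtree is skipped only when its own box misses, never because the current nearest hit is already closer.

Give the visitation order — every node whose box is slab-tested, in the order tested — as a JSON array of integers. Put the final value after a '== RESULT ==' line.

Walk:
N0 x:[73/3,37] y:[63/2,50] z:[57/2,47] -> hit [63/2,37], descend [2, 11, 12, 14]
  N2 x:[79/3,106/3] y:[42,95/2] z:[44,47] -> miss, prune
  N11 x:[73/3,110/3] y:[79/2,50] z:[57/2,37] -> miss, prune
  N12 x:[88/3,109/3] y:[63/2,73/2] z:[38,47] -> miss, prune
  N14 x:[92/3,37] y:[65/2,79/2] z:[67/2,36] -> hit [67/2,36], descend [7, 13, 15]
    N7 x:[100/3,35] y:[69/2,38] z:[67/2,36] -> hit [69/2,35] leaf, test {P0(miss), P8@t=69/2}
    N13 x:[92/3,100/3] y:[65/2,73/2] z:[34,69/2] -> miss, prune
    N15 x:[107/3,37] y:[77/2,79/2] z:[71/2,36] -> miss, prune

8 AABB tests over nodes [0, 2, 11, 12, 14, 7, 13, 15]; 1 leaf entered; closest P8.

== RESULT ==
[0, 2, 11, 12, 14, 7, 13, 15]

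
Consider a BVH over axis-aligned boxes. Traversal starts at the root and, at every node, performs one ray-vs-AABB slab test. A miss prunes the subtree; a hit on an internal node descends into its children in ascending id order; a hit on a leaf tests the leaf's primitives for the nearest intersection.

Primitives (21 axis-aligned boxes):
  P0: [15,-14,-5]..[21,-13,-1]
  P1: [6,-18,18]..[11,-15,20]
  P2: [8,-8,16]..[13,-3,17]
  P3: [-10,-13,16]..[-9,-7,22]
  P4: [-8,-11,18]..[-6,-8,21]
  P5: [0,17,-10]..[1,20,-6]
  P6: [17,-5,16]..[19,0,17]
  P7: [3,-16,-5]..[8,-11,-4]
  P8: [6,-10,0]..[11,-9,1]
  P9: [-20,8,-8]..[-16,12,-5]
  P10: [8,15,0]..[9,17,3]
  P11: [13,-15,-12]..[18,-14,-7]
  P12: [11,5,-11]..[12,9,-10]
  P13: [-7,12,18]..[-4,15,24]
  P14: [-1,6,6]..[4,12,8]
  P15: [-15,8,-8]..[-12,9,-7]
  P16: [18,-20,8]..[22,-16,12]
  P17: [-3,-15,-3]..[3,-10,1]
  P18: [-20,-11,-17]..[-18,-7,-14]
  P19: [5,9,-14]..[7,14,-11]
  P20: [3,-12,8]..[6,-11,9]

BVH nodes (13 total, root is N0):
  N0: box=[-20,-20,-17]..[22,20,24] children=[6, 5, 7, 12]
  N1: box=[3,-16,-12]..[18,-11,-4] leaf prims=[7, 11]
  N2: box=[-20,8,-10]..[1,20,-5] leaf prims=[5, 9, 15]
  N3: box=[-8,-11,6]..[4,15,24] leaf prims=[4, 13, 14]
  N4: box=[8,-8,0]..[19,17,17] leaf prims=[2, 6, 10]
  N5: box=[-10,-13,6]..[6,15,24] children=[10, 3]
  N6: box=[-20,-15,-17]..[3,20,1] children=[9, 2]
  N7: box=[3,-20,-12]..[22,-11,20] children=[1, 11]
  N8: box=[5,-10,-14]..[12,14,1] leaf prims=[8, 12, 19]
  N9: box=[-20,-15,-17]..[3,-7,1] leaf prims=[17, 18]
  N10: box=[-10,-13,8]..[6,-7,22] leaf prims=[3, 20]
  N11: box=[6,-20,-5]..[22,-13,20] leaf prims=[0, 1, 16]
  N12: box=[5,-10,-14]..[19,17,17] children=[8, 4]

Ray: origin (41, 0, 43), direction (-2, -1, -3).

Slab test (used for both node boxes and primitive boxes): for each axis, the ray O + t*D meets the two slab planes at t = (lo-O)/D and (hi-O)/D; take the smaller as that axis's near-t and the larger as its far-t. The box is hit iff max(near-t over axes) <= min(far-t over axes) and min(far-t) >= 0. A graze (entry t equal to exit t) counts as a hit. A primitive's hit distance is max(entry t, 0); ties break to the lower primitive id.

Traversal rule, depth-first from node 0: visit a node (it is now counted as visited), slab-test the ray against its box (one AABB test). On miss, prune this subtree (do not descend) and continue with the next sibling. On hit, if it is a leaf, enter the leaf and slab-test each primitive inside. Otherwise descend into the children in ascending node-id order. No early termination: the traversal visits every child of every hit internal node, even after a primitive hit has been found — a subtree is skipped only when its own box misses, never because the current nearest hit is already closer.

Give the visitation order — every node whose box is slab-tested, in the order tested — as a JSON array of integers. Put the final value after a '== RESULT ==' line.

Trace the traversal:
N0 x:[19/2,61/2] y:[-20,20] z:[19/3,20] -> hit [19/2,20], descend [5, 6, 7, 12]
  N5 x:[35/2,51/2] y:[-15,13] z:[19/3,37/3] -> miss, prune
  N6 x:[19,61/2] y:[-20,15] z:[14,20] -> miss, prune
  N7 x:[19/2,19] y:[11,20] z:[23/3,55/3] -> hit [11,55/3], descend [1, 11]
    N1 x:[23/2,19] y:[11,16] z:[47/3,55/3] -> hit [47/3,16] leaf, test {P7(miss), P11(miss)}
    N11 x:[19/2,35/2] y:[13,20] z:[23/3,16] -> hit [13,16] leaf, test {P0(miss), P1(miss), P16(miss)}
  N12 x:[11,18] y:[-17,10] z:[26/3,19] -> miss, prune

order=[0, 5, 6, 7, 1, 11, 12]  |boxes|=7  |leaves|=2  hit=miss

== RESULT ==
[0, 5, 6, 7, 1, 11, 12]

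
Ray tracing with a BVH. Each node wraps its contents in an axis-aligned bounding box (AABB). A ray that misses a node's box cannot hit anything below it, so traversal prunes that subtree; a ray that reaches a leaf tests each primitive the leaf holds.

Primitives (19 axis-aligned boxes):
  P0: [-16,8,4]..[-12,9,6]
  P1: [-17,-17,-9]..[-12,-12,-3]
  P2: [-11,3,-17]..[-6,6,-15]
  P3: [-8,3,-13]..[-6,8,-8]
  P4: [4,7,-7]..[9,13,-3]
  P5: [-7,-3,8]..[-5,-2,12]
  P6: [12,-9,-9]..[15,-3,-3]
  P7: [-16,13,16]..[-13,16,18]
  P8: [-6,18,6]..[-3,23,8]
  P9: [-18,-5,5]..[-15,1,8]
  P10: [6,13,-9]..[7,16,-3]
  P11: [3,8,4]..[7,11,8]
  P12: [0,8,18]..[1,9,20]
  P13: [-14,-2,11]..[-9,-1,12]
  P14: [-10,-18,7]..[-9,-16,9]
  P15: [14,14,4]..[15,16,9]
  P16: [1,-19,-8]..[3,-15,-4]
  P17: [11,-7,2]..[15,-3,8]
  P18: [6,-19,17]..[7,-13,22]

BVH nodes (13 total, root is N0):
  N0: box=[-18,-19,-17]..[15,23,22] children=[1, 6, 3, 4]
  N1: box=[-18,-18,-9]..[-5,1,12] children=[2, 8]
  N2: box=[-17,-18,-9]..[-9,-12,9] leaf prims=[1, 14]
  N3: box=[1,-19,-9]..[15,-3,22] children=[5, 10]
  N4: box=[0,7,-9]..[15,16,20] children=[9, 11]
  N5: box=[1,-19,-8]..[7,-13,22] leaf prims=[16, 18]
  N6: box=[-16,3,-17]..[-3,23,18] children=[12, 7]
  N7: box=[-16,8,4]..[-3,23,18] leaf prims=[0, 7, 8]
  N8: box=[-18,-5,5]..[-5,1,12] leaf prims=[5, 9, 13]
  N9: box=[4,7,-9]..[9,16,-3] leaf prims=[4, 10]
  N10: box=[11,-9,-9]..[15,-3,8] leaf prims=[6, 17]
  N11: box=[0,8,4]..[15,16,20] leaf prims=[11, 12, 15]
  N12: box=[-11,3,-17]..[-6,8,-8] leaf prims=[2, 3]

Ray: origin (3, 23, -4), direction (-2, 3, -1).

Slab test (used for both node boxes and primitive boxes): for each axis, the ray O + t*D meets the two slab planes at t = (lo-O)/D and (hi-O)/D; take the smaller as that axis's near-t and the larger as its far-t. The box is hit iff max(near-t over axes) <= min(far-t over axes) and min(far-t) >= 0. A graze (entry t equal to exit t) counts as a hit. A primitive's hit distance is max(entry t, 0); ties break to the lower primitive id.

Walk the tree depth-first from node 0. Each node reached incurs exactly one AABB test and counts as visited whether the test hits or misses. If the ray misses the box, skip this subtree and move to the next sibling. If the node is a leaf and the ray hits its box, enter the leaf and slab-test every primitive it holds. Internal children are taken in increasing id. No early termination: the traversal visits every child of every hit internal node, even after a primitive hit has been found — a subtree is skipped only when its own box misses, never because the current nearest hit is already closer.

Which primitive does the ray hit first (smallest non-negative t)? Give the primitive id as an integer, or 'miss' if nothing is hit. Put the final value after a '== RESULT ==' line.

Walk:
N0 x:[-6,21/2] y:[-14,0] z:[-26,13] -> hit [-6,0], descend [1, 3, 4, 6]
  N1 x:[4,21/2] y:[-41/3,-22/3] z:[-16,5] -> miss, prune
  N3 x:[-6,1] y:[-14,-26/3] z:[-26,5] -> miss, prune
  N4 x:[-6,3/2] y:[-16/3,-7/3] z:[-24,5] -> miss, prune
  N6 x:[3,19/2] y:[-20/3,0] z:[-22,13] -> miss, prune

Summary -> nodes [0, 1, 3, 4, 6]; box-tests=5; leaf-entries=0; first=miss

== RESULT ==
miss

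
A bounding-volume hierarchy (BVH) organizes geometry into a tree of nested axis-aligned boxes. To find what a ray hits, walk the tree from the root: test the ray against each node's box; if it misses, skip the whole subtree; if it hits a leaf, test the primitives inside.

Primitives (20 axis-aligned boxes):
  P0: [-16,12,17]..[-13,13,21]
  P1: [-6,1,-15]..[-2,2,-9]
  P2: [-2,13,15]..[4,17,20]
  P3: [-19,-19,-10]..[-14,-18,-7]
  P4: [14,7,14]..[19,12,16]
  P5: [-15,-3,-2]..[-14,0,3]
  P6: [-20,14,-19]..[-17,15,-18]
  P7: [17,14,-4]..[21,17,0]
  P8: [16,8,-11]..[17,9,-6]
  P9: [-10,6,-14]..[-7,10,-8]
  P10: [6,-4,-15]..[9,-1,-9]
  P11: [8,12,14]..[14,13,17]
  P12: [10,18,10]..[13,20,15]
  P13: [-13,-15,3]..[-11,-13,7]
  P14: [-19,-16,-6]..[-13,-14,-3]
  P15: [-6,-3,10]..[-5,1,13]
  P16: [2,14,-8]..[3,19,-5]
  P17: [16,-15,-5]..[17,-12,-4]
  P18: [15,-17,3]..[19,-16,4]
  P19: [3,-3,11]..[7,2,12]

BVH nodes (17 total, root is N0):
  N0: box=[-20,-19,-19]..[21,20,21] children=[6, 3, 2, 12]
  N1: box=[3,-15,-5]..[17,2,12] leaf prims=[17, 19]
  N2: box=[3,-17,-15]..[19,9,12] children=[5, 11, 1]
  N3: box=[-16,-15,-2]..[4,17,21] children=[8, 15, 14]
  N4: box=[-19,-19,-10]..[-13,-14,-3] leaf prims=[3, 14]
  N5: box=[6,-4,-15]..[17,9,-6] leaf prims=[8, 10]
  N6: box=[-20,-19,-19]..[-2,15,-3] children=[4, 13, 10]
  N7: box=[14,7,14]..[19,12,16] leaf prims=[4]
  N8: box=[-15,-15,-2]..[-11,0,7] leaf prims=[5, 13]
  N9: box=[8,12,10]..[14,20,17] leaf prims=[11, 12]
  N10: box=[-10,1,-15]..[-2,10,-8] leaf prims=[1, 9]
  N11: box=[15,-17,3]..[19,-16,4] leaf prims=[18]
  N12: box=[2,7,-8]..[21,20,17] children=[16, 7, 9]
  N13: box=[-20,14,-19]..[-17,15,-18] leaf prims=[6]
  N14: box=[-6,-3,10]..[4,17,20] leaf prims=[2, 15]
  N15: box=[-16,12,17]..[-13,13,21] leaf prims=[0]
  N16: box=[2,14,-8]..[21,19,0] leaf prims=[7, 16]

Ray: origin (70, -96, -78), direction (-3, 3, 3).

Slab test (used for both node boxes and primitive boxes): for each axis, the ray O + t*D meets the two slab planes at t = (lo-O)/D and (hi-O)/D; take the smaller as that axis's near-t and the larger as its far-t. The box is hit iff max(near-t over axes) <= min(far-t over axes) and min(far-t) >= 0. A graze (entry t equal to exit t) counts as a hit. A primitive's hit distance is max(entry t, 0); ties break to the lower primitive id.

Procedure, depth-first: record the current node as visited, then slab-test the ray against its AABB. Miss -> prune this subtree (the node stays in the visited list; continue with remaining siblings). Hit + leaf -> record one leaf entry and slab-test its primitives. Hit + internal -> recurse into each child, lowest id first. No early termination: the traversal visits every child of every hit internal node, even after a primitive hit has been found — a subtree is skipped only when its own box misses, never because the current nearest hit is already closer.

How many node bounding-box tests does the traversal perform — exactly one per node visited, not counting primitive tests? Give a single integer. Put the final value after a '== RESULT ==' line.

Trace the traversal:
N0 x:[49/3,30] y:[77/3,116/3] z:[59/3,33] -> hit [77/3,30], descend [2, 3, 6, 12]
  N2 x:[17,67/3] y:[79/3,35] z:[21,30] -> miss, prune
  N3 x:[22,86/3] y:[27,113/3] z:[76/3,33] -> hit [27,86/3], descend [8, 14, 15]
    N8 x:[27,85/3] y:[27,32] z:[76/3,85/3] -> hit [27,85/3] leaf, test {P5(miss), P13@t=27}
    N14 x:[22,76/3] y:[31,113/3] z:[88/3,98/3] -> miss, prune
    N15 x:[83/3,86/3] y:[36,109/3] z:[95/3,33] -> miss, prune
  N6 x:[24,30] y:[77/3,37] z:[59/3,25] -> miss, prune
  N12 x:[49/3,68/3] y:[103/3,116/3] z:[70/3,95/3] -> miss, prune

Summary -> nodes [0, 2, 3, 8, 14, 15, 6, 12]; box-tests=8; leaf-entries=1; first=P13

== RESULT ==
8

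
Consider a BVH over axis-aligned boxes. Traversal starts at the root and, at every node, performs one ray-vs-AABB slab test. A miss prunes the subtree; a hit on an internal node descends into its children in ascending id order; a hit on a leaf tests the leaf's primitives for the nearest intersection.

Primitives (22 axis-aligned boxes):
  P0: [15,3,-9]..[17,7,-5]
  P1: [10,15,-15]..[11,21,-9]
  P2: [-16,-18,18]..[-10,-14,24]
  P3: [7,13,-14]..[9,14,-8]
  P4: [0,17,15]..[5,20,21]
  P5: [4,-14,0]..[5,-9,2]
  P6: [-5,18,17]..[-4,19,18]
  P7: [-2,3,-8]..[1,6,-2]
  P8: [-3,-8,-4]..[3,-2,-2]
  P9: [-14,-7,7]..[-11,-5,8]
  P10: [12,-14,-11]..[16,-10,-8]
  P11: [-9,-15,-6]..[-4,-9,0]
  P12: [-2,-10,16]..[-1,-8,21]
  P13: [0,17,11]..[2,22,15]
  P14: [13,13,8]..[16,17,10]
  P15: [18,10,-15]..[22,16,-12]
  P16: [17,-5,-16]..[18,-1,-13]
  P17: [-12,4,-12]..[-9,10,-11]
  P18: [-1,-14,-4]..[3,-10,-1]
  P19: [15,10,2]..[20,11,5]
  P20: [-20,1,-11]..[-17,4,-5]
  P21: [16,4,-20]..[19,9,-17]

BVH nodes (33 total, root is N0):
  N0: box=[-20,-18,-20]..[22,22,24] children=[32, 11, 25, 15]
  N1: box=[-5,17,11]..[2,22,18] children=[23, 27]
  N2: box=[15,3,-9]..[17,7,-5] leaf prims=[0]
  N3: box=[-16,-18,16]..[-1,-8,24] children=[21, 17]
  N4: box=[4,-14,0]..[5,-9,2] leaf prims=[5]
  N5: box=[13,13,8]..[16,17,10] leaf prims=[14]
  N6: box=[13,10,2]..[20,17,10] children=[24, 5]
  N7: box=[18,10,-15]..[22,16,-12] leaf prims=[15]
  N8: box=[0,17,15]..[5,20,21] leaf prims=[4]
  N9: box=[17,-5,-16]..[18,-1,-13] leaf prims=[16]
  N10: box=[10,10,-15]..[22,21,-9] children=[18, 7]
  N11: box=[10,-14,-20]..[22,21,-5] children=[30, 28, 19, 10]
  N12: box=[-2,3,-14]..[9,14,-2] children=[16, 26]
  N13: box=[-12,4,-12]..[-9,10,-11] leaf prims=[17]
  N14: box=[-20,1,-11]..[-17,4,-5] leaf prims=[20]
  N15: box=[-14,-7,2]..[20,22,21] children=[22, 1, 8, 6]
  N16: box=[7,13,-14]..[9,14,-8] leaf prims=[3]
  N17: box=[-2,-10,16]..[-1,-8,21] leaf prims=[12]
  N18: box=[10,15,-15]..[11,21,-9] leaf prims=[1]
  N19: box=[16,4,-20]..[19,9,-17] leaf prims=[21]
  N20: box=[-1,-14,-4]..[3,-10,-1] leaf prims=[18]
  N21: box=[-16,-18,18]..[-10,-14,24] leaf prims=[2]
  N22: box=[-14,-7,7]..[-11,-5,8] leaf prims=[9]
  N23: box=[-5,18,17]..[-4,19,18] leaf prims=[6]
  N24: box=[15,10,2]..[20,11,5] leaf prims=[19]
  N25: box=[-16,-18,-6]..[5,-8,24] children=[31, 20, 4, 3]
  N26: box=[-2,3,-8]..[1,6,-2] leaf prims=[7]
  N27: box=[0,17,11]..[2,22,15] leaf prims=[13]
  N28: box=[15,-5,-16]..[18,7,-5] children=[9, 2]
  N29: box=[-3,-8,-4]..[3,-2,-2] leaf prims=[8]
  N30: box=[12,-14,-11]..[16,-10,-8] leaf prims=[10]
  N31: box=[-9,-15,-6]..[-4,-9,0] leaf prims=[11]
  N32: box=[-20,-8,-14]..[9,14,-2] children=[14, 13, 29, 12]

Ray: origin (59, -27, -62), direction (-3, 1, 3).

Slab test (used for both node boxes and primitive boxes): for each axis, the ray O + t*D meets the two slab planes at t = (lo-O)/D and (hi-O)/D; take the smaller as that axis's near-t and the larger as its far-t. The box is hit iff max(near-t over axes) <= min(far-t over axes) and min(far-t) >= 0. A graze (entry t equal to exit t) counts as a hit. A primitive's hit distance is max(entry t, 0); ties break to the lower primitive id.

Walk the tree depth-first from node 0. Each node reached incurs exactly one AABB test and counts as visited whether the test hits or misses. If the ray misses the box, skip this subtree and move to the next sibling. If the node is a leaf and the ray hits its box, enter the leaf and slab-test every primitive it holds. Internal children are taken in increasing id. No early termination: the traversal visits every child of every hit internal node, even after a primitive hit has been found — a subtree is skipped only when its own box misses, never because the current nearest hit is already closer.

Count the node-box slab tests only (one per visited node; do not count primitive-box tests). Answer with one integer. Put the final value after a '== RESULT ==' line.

Walk:
N0 x:[37/3,79/3] y:[9,49] z:[14,86/3] -> hit [14,79/3], descend [11, 15, 25, 32]
  N11 x:[37/3,49/3] y:[13,48] z:[14,19] -> hit [14,49/3], descend [10, 19, 28, 30]
    N10 x:[37/3,49/3] y:[37,48] z:[47/3,53/3] -> miss, prune
    N19 x:[40/3,43/3] y:[31,36] z:[14,15] -> miss, prune
    N28 x:[41/3,44/3] y:[22,34] z:[46/3,19] -> miss, prune
    N30 x:[43/3,47/3] y:[13,17] z:[17,18] -> miss, prune
  N15 x:[13,73/3] y:[20,49] z:[64/3,83/3] -> hit [64/3,73/3], descend [1, 6, 8, 22]
    N1 x:[19,64/3] y:[44,49] z:[73/3,80/3] -> miss, prune
    N6 x:[13,46/3] y:[37,44] z:[64/3,24] -> miss, prune
    N8 x:[18,59/3] y:[44,47] z:[77/3,83/3] -> miss, prune
    N22 x:[70/3,73/3] y:[20,22] z:[23,70/3] -> miss, prune
  N25 x:[18,25] y:[9,19] z:[56/3,86/3] -> hit [56/3,19], descend [3, 4, 20, 31]
    N3 x:[20,25] y:[9,19] z:[26,86/3] -> miss, prune
    N4 x:[18,55/3] y:[13,18] z:[62/3,64/3] -> miss, prune
    N20 x:[56/3,20] y:[13,17] z:[58/3,61/3] -> miss, prune
    N31 x:[21,68/3] y:[12,18] z:[56/3,62/3] -> miss, prune
  N32 x:[50/3,79/3] y:[19,41] z:[16,20] -> hit [19,20], descend [12, 13, 14, 29]
    N12 x:[50/3,61/3] y:[30,41] z:[16,20] -> miss, prune
    N13 x:[68/3,71/3] y:[31,37] z:[50/3,17] -> miss, prune
    N14 x:[76/3,79/3] y:[28,31] z:[17,19] -> miss, prune
    N29 x:[56/3,62/3] y:[19,25] z:[58/3,20] -> hit [58/3,20] leaf, test {P8@t=58/3}

Summary -> nodes [0, 11, 10, 19, 28, 30, 15, 1, 6, 8, 22, 25, 3, 4, 20, 31, 32, 12, 13, 14, 29]; box-tests=21; leaf-entries=1; first=P8

== RESULT ==
21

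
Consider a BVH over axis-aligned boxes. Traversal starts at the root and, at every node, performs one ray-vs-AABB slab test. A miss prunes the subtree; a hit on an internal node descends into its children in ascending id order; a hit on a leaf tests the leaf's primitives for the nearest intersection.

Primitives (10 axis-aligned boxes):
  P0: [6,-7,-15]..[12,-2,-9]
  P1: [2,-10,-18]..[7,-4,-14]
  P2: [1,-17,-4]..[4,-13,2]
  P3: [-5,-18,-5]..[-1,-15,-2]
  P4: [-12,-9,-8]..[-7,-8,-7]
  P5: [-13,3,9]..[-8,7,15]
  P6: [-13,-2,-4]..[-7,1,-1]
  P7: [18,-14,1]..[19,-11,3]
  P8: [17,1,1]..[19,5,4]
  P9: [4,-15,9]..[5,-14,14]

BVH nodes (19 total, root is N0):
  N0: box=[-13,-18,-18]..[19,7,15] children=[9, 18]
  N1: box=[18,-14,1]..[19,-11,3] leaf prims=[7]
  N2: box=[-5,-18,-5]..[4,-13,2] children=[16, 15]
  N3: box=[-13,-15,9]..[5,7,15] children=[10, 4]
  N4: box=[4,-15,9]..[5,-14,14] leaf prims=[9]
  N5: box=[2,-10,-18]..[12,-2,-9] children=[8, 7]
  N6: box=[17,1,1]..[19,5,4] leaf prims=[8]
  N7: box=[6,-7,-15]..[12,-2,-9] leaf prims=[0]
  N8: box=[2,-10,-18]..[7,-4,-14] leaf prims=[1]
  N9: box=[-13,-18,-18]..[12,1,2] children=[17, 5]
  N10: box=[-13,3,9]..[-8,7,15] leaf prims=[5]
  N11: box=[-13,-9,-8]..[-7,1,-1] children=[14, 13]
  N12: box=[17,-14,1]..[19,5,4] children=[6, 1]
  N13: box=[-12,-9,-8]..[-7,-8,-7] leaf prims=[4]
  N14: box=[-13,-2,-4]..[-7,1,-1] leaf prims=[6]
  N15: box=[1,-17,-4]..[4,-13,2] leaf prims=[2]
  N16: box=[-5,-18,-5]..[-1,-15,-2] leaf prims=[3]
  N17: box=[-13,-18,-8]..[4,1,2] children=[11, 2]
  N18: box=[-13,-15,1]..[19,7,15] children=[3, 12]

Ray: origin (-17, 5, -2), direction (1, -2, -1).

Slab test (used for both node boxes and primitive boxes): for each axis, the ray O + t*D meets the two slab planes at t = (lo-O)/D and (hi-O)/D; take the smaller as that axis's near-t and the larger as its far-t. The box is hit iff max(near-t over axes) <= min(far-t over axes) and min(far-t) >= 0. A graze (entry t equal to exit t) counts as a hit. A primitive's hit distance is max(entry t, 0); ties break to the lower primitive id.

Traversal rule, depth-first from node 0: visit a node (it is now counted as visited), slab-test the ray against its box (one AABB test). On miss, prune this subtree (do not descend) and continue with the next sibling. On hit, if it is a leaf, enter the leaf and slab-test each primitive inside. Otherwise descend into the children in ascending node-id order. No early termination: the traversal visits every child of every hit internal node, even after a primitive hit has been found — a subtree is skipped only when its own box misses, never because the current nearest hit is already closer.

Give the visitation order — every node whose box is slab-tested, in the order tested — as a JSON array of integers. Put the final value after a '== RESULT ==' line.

Trace the traversal:
N0 x:[4,36] y:[-1,23/2] z:[-17,16] -> hit [4,23/2], descend [9, 18]
  N9 x:[4,29] y:[2,23/2] z:[-4,16] -> hit [4,23/2], descend [5, 17]
    N5 x:[19,29] y:[7/2,15/2] z:[7,16] -> miss, prune
    N17 x:[4,21] y:[2,23/2] z:[-4,6] -> hit [4,6], descend [2, 11]
      N2 x:[12,21] y:[9,23/2] z:[-4,3] -> miss, prune
      N11 x:[4,10] y:[2,7] z:[-1,6] -> hit [4,6], descend [13, 14]
        N13 x:[5,10] y:[13/2,7] z:[5,6] -> miss, prune
        N14 x:[4,10] y:[2,7/2] z:[-1,2] -> miss, prune
  N18 x:[4,36] y:[-1,10] z:[-17,-3] -> miss, prune

9 AABB tests over nodes [0, 9, 5, 17, 2, 11, 13, 14, 18]; 0 leaves entered; closest miss.

== RESULT ==
[0, 9, 5, 17, 2, 11, 13, 14, 18]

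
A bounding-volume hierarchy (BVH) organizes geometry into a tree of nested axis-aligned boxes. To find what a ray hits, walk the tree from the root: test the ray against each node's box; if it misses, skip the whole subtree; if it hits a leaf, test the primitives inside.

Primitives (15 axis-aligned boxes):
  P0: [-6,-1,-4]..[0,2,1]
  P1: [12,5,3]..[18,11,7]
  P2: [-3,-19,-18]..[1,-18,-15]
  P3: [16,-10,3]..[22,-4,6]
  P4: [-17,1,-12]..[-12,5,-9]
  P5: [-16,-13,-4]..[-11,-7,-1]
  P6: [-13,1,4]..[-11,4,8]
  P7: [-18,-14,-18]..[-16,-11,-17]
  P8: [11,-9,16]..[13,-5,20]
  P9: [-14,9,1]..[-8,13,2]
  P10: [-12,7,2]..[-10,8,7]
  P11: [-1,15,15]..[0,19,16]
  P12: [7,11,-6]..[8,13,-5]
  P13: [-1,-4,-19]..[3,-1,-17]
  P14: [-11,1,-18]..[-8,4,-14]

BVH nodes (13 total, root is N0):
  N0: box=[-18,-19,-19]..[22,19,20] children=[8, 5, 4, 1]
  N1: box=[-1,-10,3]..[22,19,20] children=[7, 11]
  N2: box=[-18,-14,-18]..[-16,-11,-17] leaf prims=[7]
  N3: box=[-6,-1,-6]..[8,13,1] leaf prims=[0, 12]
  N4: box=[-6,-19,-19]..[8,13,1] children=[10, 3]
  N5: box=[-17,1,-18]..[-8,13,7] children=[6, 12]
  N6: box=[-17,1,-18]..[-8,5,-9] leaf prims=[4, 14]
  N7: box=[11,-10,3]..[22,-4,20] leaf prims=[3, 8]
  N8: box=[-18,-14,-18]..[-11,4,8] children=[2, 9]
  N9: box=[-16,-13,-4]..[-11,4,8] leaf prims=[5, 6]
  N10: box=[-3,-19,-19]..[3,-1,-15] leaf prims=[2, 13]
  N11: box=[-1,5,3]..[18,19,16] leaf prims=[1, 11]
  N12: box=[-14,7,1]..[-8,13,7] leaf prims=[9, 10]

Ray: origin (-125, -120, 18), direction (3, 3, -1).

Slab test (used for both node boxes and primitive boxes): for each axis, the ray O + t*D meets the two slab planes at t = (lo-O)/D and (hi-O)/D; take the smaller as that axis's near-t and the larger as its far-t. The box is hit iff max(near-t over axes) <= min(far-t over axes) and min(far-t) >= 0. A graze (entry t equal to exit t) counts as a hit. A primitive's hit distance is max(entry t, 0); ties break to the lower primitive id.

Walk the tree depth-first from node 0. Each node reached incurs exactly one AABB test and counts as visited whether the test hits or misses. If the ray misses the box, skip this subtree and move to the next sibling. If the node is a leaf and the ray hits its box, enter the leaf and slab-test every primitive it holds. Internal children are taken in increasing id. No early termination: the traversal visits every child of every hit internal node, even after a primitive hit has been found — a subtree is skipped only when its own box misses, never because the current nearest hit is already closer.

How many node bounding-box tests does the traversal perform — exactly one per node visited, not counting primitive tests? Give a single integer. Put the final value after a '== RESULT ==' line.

Walk:
N0 x:[107/3,49] y:[101/3,139/3] z:[-2,37] -> hit [107/3,37], descend [1, 4, 5, 8]
  N1 x:[124/3,49] y:[110/3,139/3] z:[-2,15] -> miss, prune
  N4 x:[119/3,133/3] y:[101/3,133/3] z:[17,37] -> miss, prune
  N5 x:[36,39] y:[121/3,133/3] z:[11,36] -> miss, prune
  N8 x:[107/3,38] y:[106/3,124/3] z:[10,36] -> hit [107/3,36], descend [2, 9]
    N2 x:[107/3,109/3] y:[106/3,109/3] z:[35,36] -> hit [107/3,36] leaf, test {P7@t=107/3}
    N9 x:[109/3,38] y:[107/3,124/3] z:[10,22] -> miss, prune

Visited [0, 1, 4, 5, 8, 2, 9]. Tests: 7 box, 1 leaf. Nearest: P7.

== RESULT ==
7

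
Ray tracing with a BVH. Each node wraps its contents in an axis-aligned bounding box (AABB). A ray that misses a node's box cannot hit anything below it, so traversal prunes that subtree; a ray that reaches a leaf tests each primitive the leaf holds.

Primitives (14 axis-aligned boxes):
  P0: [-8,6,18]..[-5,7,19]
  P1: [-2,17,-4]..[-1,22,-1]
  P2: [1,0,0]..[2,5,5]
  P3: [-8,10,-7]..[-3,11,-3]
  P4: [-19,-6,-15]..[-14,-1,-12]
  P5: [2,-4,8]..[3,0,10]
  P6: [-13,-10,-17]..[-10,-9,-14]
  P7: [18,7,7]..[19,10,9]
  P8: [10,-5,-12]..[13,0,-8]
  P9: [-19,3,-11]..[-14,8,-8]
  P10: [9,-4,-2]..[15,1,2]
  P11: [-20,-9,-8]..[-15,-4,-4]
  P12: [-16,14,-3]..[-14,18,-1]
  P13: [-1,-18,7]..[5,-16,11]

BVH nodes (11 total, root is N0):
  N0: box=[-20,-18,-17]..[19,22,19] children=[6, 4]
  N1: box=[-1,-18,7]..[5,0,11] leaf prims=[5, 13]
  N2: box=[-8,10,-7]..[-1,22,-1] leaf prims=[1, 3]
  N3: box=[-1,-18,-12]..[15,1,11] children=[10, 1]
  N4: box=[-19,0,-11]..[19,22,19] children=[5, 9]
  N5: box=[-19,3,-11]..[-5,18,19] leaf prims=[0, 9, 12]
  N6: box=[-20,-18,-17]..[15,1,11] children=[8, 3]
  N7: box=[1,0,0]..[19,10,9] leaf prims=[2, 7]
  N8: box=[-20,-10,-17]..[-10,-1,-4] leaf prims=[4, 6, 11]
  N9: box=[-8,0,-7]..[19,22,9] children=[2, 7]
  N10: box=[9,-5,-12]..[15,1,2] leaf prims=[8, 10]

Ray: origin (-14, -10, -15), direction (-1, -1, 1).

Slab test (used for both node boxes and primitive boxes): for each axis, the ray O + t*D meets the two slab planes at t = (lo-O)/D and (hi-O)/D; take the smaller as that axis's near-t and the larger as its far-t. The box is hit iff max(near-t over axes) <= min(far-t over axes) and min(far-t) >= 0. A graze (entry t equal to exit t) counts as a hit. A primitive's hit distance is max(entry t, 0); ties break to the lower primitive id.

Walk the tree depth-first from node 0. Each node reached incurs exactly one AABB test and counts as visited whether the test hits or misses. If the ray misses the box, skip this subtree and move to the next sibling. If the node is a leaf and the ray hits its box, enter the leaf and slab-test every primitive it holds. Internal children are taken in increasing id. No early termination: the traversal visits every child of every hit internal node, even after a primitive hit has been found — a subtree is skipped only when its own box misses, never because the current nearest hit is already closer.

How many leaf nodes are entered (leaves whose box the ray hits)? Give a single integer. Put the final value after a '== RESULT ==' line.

Traverse from the root:
N0 x:[-33,6] y:[-32,8] z:[-2,34] -> hit [-2,6], descend [4, 6]
  N4 x:[-33,5] y:[-32,-10] z:[4,34] -> miss, prune
  N6 x:[-29,6] y:[-11,8] z:[-2,26] -> hit [-2,6], descend [3, 8]
    N3 x:[-29,-13] y:[-11,8] z:[3,26] -> miss, prune
    N8 x:[-4,6] y:[-9,0] z:[-2,11] -> hit [-2,0] leaf, test {P4(miss), P6(miss), P11(miss)}

order=[0, 4, 6, 3, 8]  |boxes|=5  |leaves|=1  hit=miss

== RESULT ==
1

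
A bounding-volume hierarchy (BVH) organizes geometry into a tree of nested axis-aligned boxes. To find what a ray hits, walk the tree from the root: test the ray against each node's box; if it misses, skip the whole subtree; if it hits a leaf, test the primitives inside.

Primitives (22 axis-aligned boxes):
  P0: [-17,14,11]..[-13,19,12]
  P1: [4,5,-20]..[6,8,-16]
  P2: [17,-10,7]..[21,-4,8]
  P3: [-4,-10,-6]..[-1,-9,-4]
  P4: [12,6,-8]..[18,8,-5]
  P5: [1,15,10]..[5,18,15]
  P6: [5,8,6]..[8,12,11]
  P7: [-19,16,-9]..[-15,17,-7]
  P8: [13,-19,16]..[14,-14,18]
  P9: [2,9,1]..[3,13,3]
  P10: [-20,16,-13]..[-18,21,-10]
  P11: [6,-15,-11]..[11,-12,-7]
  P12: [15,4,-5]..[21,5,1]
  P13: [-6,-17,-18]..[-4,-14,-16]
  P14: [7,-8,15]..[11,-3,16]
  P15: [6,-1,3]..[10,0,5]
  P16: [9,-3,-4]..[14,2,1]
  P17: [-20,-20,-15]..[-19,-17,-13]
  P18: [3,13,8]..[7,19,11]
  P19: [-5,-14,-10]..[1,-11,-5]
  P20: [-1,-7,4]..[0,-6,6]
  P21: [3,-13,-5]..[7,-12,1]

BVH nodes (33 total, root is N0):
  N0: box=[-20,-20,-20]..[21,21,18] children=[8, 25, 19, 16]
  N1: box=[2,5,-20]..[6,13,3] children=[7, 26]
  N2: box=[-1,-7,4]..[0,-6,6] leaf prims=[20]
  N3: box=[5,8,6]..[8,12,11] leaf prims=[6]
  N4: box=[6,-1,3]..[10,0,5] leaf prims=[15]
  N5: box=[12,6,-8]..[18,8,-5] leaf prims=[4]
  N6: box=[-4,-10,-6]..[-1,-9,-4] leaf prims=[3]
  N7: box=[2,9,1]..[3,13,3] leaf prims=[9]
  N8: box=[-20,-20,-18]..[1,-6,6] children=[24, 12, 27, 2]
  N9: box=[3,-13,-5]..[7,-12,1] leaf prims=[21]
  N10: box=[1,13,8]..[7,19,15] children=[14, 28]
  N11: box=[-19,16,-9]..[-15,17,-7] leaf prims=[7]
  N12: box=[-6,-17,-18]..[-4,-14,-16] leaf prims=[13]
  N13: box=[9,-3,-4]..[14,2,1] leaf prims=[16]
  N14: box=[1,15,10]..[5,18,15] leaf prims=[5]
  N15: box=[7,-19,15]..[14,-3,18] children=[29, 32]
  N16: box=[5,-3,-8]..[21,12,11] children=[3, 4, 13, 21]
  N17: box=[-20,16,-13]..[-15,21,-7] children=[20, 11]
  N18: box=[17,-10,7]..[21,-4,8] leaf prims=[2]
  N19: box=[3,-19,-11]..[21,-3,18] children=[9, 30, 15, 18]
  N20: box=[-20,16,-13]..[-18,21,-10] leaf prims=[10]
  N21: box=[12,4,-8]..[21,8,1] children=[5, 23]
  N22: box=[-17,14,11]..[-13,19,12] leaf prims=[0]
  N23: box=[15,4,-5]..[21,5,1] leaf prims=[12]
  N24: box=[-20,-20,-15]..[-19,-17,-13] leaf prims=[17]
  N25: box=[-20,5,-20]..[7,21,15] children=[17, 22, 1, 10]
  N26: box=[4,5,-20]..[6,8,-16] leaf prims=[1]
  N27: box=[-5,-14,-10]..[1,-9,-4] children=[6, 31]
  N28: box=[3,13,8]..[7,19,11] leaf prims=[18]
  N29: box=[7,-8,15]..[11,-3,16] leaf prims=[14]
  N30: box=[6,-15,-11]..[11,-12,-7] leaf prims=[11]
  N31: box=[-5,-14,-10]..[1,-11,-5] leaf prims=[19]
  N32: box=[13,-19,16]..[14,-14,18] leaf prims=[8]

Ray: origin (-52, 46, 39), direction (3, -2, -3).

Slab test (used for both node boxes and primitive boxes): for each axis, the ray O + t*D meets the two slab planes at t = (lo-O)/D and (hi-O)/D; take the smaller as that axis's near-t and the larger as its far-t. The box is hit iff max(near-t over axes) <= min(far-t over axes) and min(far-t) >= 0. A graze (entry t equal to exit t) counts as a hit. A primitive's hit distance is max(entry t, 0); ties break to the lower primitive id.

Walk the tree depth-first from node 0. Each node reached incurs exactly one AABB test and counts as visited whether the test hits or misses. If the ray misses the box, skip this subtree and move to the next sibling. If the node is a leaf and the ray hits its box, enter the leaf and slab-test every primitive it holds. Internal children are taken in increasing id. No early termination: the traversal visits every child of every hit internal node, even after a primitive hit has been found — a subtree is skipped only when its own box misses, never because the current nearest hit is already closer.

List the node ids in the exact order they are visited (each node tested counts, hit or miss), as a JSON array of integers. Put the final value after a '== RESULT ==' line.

Trace the traversal:
N0 x:[32/3,73/3] y:[25/2,33] z:[7,59/3] -> hit [25/2,59/3], descend [8, 16, 19, 25]
  N8 x:[32/3,53/3] y:[26,33] z:[11,19] -> miss, prune
  N16 x:[19,73/3] y:[17,49/2] z:[28/3,47/3] -> miss, prune
  N19 x:[55/3,73/3] y:[49/2,65/2] z:[7,50/3] -> miss, prune
  N25 x:[32/3,59/3] y:[25/2,41/2] z:[8,59/3] -> hit [25/2,59/3], descend [1, 10, 17, 22]
    N1 x:[18,58/3] y:[33/2,41/2] z:[12,59/3] -> hit [18,58/3], descend [7, 26]
      N7 x:[18,55/3] y:[33/2,37/2] z:[12,38/3] -> miss, prune
      N26 x:[56/3,58/3] y:[19,41/2] z:[55/3,59/3] -> hit [19,58/3] leaf, test {P1@t=19}
    N10 x:[53/3,59/3] y:[27/2,33/2] z:[8,31/3] -> miss, prune
    N17 x:[32/3,37/3] y:[25/2,15] z:[46/3,52/3] -> miss, prune
    N22 x:[35/3,13] y:[27/2,16] z:[9,28/3] -> miss, prune

Summary -> nodes [0, 8, 16, 19, 25, 1, 7, 26, 10, 17, 22]; box-tests=11; leaf-entries=1; first=P1

== RESULT ==
[0, 8, 16, 19, 25, 1, 7, 26, 10, 17, 22]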